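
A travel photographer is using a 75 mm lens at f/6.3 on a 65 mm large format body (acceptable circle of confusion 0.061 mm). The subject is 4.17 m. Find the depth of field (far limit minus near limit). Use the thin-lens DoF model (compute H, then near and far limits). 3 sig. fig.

Hyperfocal distance H = f²/(N·c) + f = 75²/(6.3 × 0.061) + 75 = 5625/0.3843 + 75 ≈ 14712.0 mm ≈ 14.71 m.
Near limit Dn = s·(H − f)/(H + s − 2f) = 4170 × (14712.0 − 75) / (14712.0 + 4170 − 2 × 75) = 4170 × 14637.0 / 18732.0 ≈ 3258.4 mm.
Far limit Df = s·(H − f)/(H − s) = 4170 × (14712.0 − 75) / (14712.0 − 4170) = 4170 × 14637.0 / 10542.0 ≈ 5789.8 mm.
Depth of field = Df − Dn = 5789.8 − 3258.4 ≈ 2531.4 mm ≈ 2.53 m.

2.53 m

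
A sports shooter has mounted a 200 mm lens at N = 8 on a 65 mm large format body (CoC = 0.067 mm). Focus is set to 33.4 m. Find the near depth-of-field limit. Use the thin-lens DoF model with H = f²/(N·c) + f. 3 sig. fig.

Hyperfocal distance H = f²/(N·c) + f = 200²/(8 × 0.067) + 200 = 40000/0.536 + 200 ≈ 74826.9 mm ≈ 74.83 m.
Near limit Dn = s·(H − f)/(H + s − 2f) = 33400 × (74826.9 − 200) / (74826.9 + 33400 − 2 × 200) = 33400 × 74626.9 / 107826.9 ≈ 23116 mm ≈ 23.1 m.

23.1 m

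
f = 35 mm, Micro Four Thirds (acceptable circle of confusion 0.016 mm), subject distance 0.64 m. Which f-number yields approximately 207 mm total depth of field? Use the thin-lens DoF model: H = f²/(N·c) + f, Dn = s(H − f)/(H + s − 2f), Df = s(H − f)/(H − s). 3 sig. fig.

f/20

Write h = H − f = f²/(N·c). The thin-lens limits are Dn = s·h/(h + (s−f)) and Df = s·h/(h − (s−f)), so DoF = Df − Dn = 2·s·(s−f)·h / (h² − (s−f)²).
That is a quadratic in h: DoF·h² − 2·s·(s−f)·h − DoF·(s−f)² = 0 ⇒ h = (s−f)·(s + √(s² + DoF²)) / DoF = 605 × (640 + √(640² + 207²)) / 207 = 605 × (640 + 672.643) / 207 ≈ 3836.5 mm.
Then N = f²/(c·h) = 35² / (0.016 × 3836.5) = 1225 / 61.384 ≈ 20.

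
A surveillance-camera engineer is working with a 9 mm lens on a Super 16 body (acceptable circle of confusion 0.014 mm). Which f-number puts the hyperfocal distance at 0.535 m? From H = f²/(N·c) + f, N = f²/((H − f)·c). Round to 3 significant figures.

Rearrange H = f²/(N·c) + f for N: N = f² / ((H − f)·c).
N = 9² / ((535 − 9) × 0.014) = 81 / 7.364 ≈ 11.

f/11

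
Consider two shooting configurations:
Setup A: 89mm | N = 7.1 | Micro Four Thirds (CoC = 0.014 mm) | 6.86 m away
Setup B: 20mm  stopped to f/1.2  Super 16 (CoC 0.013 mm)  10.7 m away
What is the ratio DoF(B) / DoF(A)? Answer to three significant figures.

9.18

Setup A: H = 89²/(7.1×0.014) + 89 ≈ 79777.1 mm; DoF = Df − Dn = 7497.0 − 6322.8 ≈ 1174.2 mm.
Setup B: H = 20²/(1.2×0.013) + 20 ≈ 25661.0 mm; DoF = Df − Dn = 18338 − 7554 ≈ 10784 mm.
Ratio = 10784 / 1174.2 ≈ 9.18.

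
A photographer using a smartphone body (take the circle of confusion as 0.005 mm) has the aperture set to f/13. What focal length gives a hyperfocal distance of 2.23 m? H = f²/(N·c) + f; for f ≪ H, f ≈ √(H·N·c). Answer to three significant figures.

From H = f²/(N·c) + f, with f ≪ H: f ≈ √(H·N·c) = √(2230 × 13 × 0.005) = √144.95 ≈ 12.04 mm.
The +f correction barely moves this — solving exactly, f² + N·c·f − N·c·H = 0 ⇒ f = (−N·c + √((N·c)² + 4·N·c·H))/2 = (−0.065 + √579.80)/2 ≈ 12.007 mm, so f ≈ 12.0 mm.

12.0 mm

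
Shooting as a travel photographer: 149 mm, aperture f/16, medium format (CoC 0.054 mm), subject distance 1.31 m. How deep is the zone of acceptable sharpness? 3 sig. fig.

Hyperfocal distance H = f²/(N·c) + f = 149²/(16 × 0.054) + 149 = 22201/0.864 + 149 ≈ 25844.6 mm ≈ 25.84 m.
Near limit Dn = s·(H − f)/(H + s − 2f) = 1310 × (25844.6 − 149) / (25844.6 + 1310 − 2 × 149) = 1310 × 25695.6 / 26856.6 ≈ 1253.37 mm.
Far limit Df = s·(H − f)/(H − s) = 1310 × (25844.6 − 149) / (25844.6 − 1310) = 1310 × 25695.6 / 24534.6 ≈ 1371.99 mm.
Depth of field = Df − Dn = 1371.99 − 1253.37 ≈ 118.62 mm.

119 mm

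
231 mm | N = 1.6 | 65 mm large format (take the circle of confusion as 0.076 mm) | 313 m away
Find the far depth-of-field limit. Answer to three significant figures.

Hyperfocal distance H = f²/(N·c) + f = 231²/(1.6 × 0.076) + 231 = 53361/0.1216 + 231 ≈ 439055.0 mm ≈ 439.1 m.
Far limit Df = s·(H − f)/(H − s) = 313000 × (439055.0 − 231) / (439055.0 − 313000) = 313000 × 438824.0 / 126055.0 ≈ 1089619 mm ≈ 1090 m.

1090 m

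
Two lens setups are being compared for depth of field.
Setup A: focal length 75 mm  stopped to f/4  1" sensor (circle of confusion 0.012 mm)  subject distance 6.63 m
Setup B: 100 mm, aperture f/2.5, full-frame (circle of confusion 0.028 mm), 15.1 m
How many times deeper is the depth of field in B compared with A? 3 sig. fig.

Setup A: H = 75²/(4×0.012) + 75 ≈ 117262.5 mm; DoF = Df − Dn = 7022.83 − 6278.79 ≈ 744.04 mm.
Setup B: H = 100²/(2.5×0.028) + 100 ≈ 142957.1 mm; DoF = Df − Dn = 16871.5 − 13665.2 ≈ 3206.3 mm.
Ratio = 3206.3 / 744.04 ≈ 4.31.

4.31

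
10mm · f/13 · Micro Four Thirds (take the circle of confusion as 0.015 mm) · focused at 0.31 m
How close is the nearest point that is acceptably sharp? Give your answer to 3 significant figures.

Hyperfocal distance H = f²/(N·c) + f = 10²/(13 × 0.015) + 10 = 100/0.195 + 10 ≈ 522.8 mm ≈ 0.523 m.
Near limit Dn = s·(H − f)/(H + s − 2f) = 310 × (522.8 − 10) / (522.8 + 310 − 2 × 10) = 310 × 512.8 / 812.8 ≈ 195.58 mm.

196 mm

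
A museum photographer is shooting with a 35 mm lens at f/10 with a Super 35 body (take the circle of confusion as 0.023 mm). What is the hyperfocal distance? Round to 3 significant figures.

Hyperfocal distance H = f²/(N·c) + f = 35²/(10 × 0.023) + 35 = 1225/0.23 + 35 ≈ 5361.1 mm ≈ 5.36 m.

5.36 m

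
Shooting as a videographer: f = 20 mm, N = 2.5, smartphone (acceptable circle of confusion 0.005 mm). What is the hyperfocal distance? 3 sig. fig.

32.0 m

Hyperfocal distance H = f²/(N·c) + f = 20²/(2.5 × 0.005) + 20 = 400/0.0125 + 20 ≈ 32020.0 mm ≈ 32.0 m.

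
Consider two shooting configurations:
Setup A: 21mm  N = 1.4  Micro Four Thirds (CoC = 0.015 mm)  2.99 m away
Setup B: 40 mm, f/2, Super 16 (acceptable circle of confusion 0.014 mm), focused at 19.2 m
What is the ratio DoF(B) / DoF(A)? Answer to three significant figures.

16.8

Setup A: H = 21²/(1.4×0.015) + 21 ≈ 21021.0 mm; DoF = Df − Dn = 3482.34 − 2619.63 ≈ 862.71 mm.
Setup B: H = 40²/(2×0.014) + 40 ≈ 57182.9 mm; DoF = Df − Dn = 28885 − 14379 ≈ 14506 mm.
Ratio = 14506 / 862.71 ≈ 16.8.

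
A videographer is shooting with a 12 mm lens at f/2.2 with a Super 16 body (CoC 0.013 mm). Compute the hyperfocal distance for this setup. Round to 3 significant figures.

Hyperfocal distance H = f²/(N·c) + f = 12²/(2.2 × 0.013) + 12 = 144/0.0286 + 12 ≈ 5047.0 mm ≈ 5.05 m.

5.05 m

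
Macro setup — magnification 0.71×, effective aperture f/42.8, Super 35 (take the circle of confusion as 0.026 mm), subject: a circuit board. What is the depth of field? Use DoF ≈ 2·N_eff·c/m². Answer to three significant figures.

At magnification m, DoF ≈ 2·N_eff·c/m² = 2 × 42.8 × 0.026 / 0.71² = 2.226 / 0.5041 ≈ 4.41 mm.

4.41 mm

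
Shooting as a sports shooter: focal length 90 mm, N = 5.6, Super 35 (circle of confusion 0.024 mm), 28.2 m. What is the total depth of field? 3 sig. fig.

33.6 m

Hyperfocal distance H = f²/(N·c) + f = 90²/(5.6 × 0.024) + 90 = 8100/0.1344 + 90 ≈ 60357.9 mm ≈ 60.36 m.
Near limit Dn = s·(H − f)/(H + s − 2f) = 28200 × (60357.9 − 90) / (60357.9 + 28200 − 2 × 90) = 28200 × 60267.9 / 88377.9 ≈ 19231 mm.
Far limit Df = s·(H − f)/(H − s) = 28200 × (60357.9 − 90) / (60357.9 − 28200) = 28200 × 60267.9 / 32157.9 ≈ 52850 mm.
Depth of field = Df − Dn = 52850 − 19231 ≈ 33619 mm ≈ 33.6 m.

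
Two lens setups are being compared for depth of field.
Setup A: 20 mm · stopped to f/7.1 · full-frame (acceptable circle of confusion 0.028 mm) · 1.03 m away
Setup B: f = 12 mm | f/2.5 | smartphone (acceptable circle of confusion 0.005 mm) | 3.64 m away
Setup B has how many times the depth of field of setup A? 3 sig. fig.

1.84

Setup A: H = 20²/(7.1×0.028) + 20 ≈ 2032.1 mm; DoF = Df − Dn = 2068.1 − 685.8 ≈ 1382.3 mm.
Setup B: H = 12²/(2.5×0.005) + 12 ≈ 11532.0 mm; DoF = Df − Dn = 5313.3 − 2768.2 ≈ 2545.1 mm.
Ratio = 2545.1 / 1382.3 ≈ 1.84.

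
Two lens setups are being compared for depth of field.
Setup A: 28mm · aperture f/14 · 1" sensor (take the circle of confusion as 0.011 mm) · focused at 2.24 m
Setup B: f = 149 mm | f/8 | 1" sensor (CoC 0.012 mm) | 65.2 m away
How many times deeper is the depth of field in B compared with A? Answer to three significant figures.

Setup A: H = 28²/(14×0.011) + 28 ≈ 5118.9 mm; DoF = Df − Dn = 3961.1 − 1561.5 ≈ 2399.6 mm.
Setup B: H = 149²/(8×0.012) + 149 ≈ 231409.4 mm; DoF = Df − Dn = 90718 − 50886 ≈ 39832 mm.
Ratio = 39832 / 2399.6 ≈ 16.6.

16.6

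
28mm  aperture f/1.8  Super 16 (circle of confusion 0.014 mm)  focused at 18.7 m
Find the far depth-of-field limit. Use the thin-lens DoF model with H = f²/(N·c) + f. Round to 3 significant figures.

Hyperfocal distance H = f²/(N·c) + f = 28²/(1.8 × 0.014) + 28 = 784/0.0252 + 28 ≈ 31139.1 mm ≈ 31.14 m.
Far limit Df = s·(H − f)/(H − s) = 18700 × (31139.1 − 28) / (31139.1 − 18700) = 18700 × 31111.1 / 12439.1 ≈ 46770 mm ≈ 46.8 m.

46.8 m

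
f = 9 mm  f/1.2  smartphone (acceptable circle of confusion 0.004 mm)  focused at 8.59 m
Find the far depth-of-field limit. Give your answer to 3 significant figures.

Hyperfocal distance H = f²/(N·c) + f = 9²/(1.2 × 0.004) + 9 = 81/0.0048 + 9 ≈ 16884.0 mm ≈ 16.88 m.
Far limit Df = s·(H − f)/(H − s) = 8590 × (16884.0 − 9) / (16884.0 − 8590) = 8590 × 16875.0 / 8294.0 ≈ 17477 mm ≈ 17.5 m.

17.5 m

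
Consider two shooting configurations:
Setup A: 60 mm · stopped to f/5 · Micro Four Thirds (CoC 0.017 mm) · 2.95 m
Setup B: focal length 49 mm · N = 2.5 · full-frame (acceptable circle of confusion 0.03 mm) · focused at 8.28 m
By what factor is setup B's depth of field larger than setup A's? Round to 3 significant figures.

11.3

Setup A: H = 60²/(5×0.017) + 60 ≈ 42412.9 mm; DoF = Df − Dn = 3166.04 − 2761.56 ≈ 404.48 mm.
Setup B: H = 49²/(2.5×0.03) + 49 ≈ 32062.3 mm; DoF = Df − Dn = 11145.7 − 6586.5 ≈ 4559.2 mm.
Ratio = 4559.2 / 404.48 ≈ 11.3.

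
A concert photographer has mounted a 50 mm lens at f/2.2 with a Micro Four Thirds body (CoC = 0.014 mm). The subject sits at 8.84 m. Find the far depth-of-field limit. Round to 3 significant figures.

Hyperfocal distance H = f²/(N·c) + f = 50²/(2.2 × 0.014) + 50 = 2500/0.0308 + 50 ≈ 81218.8 mm ≈ 81.22 m.
Far limit Df = s·(H − f)/(H − s) = 8840 × (81218.8 − 50) / (81218.8 − 8840) = 8840 × 81168.8 / 72378.8 ≈ 9913.6 mm ≈ 9.91 m.

9.91 m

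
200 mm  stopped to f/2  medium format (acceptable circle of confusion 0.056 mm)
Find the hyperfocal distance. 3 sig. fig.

Hyperfocal distance H = f²/(N·c) + f = 200²/(2 × 0.056) + 200 = 40000/0.112 + 200 ≈ 357342.9 mm ≈ 357 m.

357 m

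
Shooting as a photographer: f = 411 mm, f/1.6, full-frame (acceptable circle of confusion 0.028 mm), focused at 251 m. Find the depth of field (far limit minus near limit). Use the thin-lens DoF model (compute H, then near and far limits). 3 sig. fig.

33.5 m

Hyperfocal distance H = f²/(N·c) + f = 411²/(1.6 × 0.028) + 411 = 168921/0.0448 + 411 ≈ 3770969.0 mm ≈ 3771 m.
Near limit Dn = s·(H − f)/(H + s − 2f) = 251000 × (3770969.0 − 411) / (3770969.0 + 251000 − 2 × 411) = 251000 × 3770558.0 / 4021147.0 ≈ 235358 mm.
Far limit Df = s·(H − f)/(H − s) = 251000 × (3770969.0 − 411) / (3770969.0 − 251000) = 251000 × 3770558.0 / 3519969.0 ≈ 268869 mm.
Depth of field = Df − Dn = 268869 − 235358 ≈ 33511 mm ≈ 33.5 m.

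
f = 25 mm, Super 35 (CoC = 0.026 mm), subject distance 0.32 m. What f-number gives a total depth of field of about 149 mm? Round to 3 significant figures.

Write h = H − f = f²/(N·c). The thin-lens limits are Dn = s·h/(h + (s−f)) and Df = s·h/(h − (s−f)), so DoF = Df − Dn = 2·s·(s−f)·h / (h² − (s−f)²).
That is a quadratic in h: DoF·h² − 2·s·(s−f)·h − DoF·(s−f)² = 0 ⇒ h = (s−f)·(s + √(s² + DoF²)) / DoF = 295 × (320 + √(320² + 149²)) / 149 = 295 × (320 + 352.989) / 149 ≈ 1332.4 mm.
Then N = f²/(c·h) = 25² / (0.026 × 1332.4) = 625 / 34.643 ≈ 18.

f/18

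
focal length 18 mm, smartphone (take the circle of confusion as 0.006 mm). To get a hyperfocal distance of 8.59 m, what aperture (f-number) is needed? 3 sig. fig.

f/6.30

Rearrange H = f²/(N·c) + f for N: N = f² / ((H − f)·c).
N = 18² / ((8590 − 18) × 0.006) = 324 / 51.43 ≈ 6.30.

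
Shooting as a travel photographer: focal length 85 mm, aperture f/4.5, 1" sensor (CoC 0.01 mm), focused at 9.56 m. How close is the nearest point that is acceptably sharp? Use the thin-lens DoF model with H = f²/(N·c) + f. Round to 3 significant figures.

Hyperfocal distance H = f²/(N·c) + f = 85²/(4.5 × 0.01) + 85 = 7225/0.045 + 85 ≈ 160640.6 mm ≈ 160.6 m.
Near limit Dn = s·(H − f)/(H + s − 2f) = 9560 × (160640.6 − 85) / (160640.6 + 9560 − 2 × 85) = 9560 × 160555.6 / 170030.6 ≈ 9027.3 mm ≈ 9.03 m.

9.03 m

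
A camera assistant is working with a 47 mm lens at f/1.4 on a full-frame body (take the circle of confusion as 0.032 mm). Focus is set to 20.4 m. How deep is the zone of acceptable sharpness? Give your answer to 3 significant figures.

20.3 m

Hyperfocal distance H = f²/(N·c) + f = 47²/(1.4 × 0.032) + 47 = 2209/0.0448 + 47 ≈ 49355.0 mm ≈ 49.36 m.
Near limit Dn = s·(H − f)/(H + s − 2f) = 20400 × (49355.0 − 47) / (49355.0 + 20400 − 2 × 47) = 20400 × 49308.0 / 69661.0 ≈ 14440 mm.
Far limit Df = s·(H − f)/(H − s) = 20400 × (49355.0 − 47) / (49355.0 − 20400) = 20400 × 49308.0 / 28955.0 ≈ 34740 mm.
Depth of field = Df − Dn = 34740 − 14440 ≈ 20300 mm ≈ 20.3 m.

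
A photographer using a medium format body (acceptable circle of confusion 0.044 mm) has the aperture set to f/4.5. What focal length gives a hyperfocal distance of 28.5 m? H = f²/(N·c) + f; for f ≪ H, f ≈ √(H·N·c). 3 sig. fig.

75.0 mm

From H = f²/(N·c) + f, with f ≪ H: f ≈ √(H·N·c) = √(28500 × 4.5 × 0.044) = √5643.0 ≈ 75.12 mm.
Exact: f² + N·c·f − N·c·H = 0 ⇒ f = (−N·c + √((N·c)² + 4·N·c·H))/2 = (−0.198 + √22572)/2 ≈ 75.021 mm ≈ 75.0 mm.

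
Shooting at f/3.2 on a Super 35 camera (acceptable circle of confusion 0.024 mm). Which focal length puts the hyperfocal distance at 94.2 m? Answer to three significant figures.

85.0 mm

From H = f²/(N·c) + f, with f ≪ H: f ≈ √(H·N·c) = √(94200 × 3.2 × 0.024) = √7234.6 ≈ 85.06 mm.
Exact: f² + N·c·f − N·c·H = 0 ⇒ f = (−N·c + √((N·c)² + 4·N·c·H))/2 = (−0.0768 + √28938)/2 ≈ 85.018 mm ≈ 85.0 mm.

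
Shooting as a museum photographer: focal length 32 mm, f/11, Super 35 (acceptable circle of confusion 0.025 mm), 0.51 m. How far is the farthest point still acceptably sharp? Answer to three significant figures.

0.585 m

Hyperfocal distance H = f²/(N·c) + f = 32²/(11 × 0.025) + 32 = 1024/0.275 + 32 ≈ 3755.6 mm ≈ 3.756 m.
Far limit Df = s·(H − f)/(H − s) = 510 × (3755.6 − 32) / (3755.6 − 510) = 510 × 3723.6 / 3245.6 ≈ 585.11 mm ≈ 0.585 m.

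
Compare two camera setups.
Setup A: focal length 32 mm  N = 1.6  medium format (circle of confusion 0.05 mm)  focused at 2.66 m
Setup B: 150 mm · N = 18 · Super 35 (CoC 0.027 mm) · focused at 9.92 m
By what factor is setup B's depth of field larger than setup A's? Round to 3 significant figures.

3.84

Setup A: H = 32²/(1.6×0.05) + 32 ≈ 12832.0 mm; DoF = Df − Dn = 3347.2 − 2206.9 ≈ 1140.3 mm.
Setup B: H = 150²/(18×0.027) + 150 ≈ 46446.3 mm; DoF = Df − Dn = 12573.4 − 8191.4 ≈ 4382.0 mm.
Ratio = 4382.0 / 1140.3 ≈ 3.84.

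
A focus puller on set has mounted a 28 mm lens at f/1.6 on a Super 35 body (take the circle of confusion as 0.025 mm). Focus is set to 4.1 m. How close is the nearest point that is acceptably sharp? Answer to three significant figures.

3.39 m

Hyperfocal distance H = f²/(N·c) + f = 28²/(1.6 × 0.025) + 28 = 784/0.04 + 28 ≈ 19628.0 mm ≈ 19.63 m.
Near limit Dn = s·(H − f)/(H + s − 2f) = 4100 × (19628.0 − 28) / (19628.0 + 4100 − 2 × 28) = 4100 × 19600.0 / 23672.0 ≈ 3394.7 mm ≈ 3.39 m.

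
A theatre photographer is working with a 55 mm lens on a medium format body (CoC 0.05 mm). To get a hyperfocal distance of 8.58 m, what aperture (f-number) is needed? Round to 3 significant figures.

f/7.10

Rearrange H = f²/(N·c) + f for N: N = f² / ((H − f)·c).
N = 55² / ((8580 − 55) × 0.05) = 3025 / 426.2 ≈ 7.10.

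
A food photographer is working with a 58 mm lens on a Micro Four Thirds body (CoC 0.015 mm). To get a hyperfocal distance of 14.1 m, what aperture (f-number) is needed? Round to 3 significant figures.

Rearrange H = f²/(N·c) + f for N: N = f² / ((H − f)·c).
N = 58² / ((14100 − 58) × 0.015) = 3364 / 210.6 ≈ 16.

f/16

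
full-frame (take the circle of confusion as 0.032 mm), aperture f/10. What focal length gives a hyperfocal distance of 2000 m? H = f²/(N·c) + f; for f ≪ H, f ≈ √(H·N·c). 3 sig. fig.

From H = f²/(N·c) + f, with f ≪ H: f ≈ √(H·N·c) = √(2000000 × 10 × 0.032) = √640000 ≈ 800.0 mm.
The +f correction barely moves this — solving exactly, f² + N·c·f − N·c·H = 0 ⇒ f = (−N·c + √((N·c)² + 4·N·c·H))/2 = (−0.32 + √2560000)/2 ≈ 799.84 mm, so f ≈ 800 mm.

800 mm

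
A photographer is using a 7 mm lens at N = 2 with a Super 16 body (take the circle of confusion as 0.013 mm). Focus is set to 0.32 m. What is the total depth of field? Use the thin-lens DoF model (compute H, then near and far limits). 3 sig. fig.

Hyperfocal distance H = f²/(N·c) + f = 7²/(2 × 0.013) + 7 = 49/0.026 + 7 ≈ 1891.6 mm ≈ 1.892 m.
Near limit Dn = s·(H − f)/(H + s − 2f) = 320 × (1891.6 − 7) / (1891.6 + 320 − 2 × 7) = 320 × 1884.6 / 2197.6 ≈ 274.42 mm.
Far limit Df = s·(H − f)/(H − s) = 320 × (1891.6 − 7) / (1891.6 − 320) = 320 × 1884.6 / 1571.6 ≈ 383.73 mm.
Depth of field = Df − Dn = 383.73 − 274.42 ≈ 109.31 mm.

109 mm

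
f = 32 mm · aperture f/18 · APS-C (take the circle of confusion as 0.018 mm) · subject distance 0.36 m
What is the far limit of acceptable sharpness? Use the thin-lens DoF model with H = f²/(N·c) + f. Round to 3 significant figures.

Hyperfocal distance H = f²/(N·c) + f = 32²/(18 × 0.018) + 32 = 1024/0.324 + 32 ≈ 3192.5 mm ≈ 3.192 m.
Far limit Df = s·(H − f)/(H − s) = 360 × (3192.5 − 32) / (3192.5 − 360) = 360 × 3160.5 / 2832.5 ≈ 401.69 mm.

402 mm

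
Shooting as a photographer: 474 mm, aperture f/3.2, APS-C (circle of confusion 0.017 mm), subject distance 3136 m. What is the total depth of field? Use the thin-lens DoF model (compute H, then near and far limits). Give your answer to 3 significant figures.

Hyperfocal distance H = f²/(N·c) + f = 474²/(3.2 × 0.017) + 474 = 224676/0.0544 + 474 ≈ 4130547.5 mm ≈ 4131 m.
Near limit Dn = s·(H − f)/(H + s − 2f) = 3136000 × (4130547.5 − 474) / (4130547.5 + 3136000 − 2 × 474) = 3136000 × 4130073.5 / 7265599.5 ≈ 1782635 mm.
Far limit Df = s·(H − f)/(H − s) = 3136000 × (4130547.5 − 474) / (4130547.5 − 3136000) = 3136000 × 4130073.5 / 994547.5 ≈ 13022918 mm.
Depth of field = Df − Dn = 13022918 − 1782635 ≈ 11240283 mm ≈ 11200 m.

11200 m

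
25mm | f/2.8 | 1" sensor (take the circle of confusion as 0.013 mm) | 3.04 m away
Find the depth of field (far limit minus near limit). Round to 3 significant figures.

Hyperfocal distance H = f²/(N·c) + f = 25²/(2.8 × 0.013) + 25 = 625/0.0364 + 25 ≈ 17195.3 mm ≈ 17.20 m.
Near limit Dn = s·(H − f)/(H + s − 2f) = 3040 × (17195.3 − 25) / (17195.3 + 3040 − 2 × 25) = 3040 × 17170.3 / 20185.3 ≈ 2585.9 mm.
Far limit Df = s·(H − f)/(H − s) = 3040 × (17195.3 − 25) / (17195.3 − 3040) = 3040 × 17170.3 / 14155.3 ≈ 3687.5 mm.
Depth of field = Df − Dn = 3687.5 − 2585.9 ≈ 1101.6 mm ≈ 1.10 m.

1.10 m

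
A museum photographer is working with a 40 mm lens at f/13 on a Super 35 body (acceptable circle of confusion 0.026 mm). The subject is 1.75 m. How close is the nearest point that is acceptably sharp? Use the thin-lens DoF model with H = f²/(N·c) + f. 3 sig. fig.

1.29 m

Hyperfocal distance H = f²/(N·c) + f = 40²/(13 × 0.026) + 40 = 1600/0.338 + 40 ≈ 4773.7 mm ≈ 4.774 m.
Near limit Dn = s·(H − f)/(H + s − 2f) = 1750 × (4773.7 − 40) / (4773.7 + 1750 − 2 × 40) = 1750 × 4733.7 / 6443.7 ≈ 1285.6 mm ≈ 1.29 m.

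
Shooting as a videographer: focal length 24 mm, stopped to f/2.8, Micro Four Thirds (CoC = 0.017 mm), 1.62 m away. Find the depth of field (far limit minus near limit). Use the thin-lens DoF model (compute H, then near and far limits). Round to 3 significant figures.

Hyperfocal distance H = f²/(N·c) + f = 24²/(2.8 × 0.017) + 24 = 576/0.0476 + 24 ≈ 12124.8 mm ≈ 12.12 m.
Near limit Dn = s·(H − f)/(H + s − 2f) = 1620 × (12124.8 − 24) / (12124.8 + 1620 − 2 × 24) = 1620 × 12100.8 / 13696.8 ≈ 1431.23 mm.
Far limit Df = s·(H − f)/(H − s) = 1620 × (12124.8 − 24) / (12124.8 − 1620) = 1620 × 12100.8 / 10504.8 ≈ 1866.13 mm.
Depth of field = Df − Dn = 1866.13 − 1431.23 ≈ 434.90 mm.

435 mm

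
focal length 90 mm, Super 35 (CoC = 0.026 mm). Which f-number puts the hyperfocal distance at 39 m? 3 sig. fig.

f/8.01

Rearrange H = f²/(N·c) + f for N: N = f² / ((H − f)·c).
N = 90² / ((39000 − 90) × 0.026) = 8100 / 1012 ≈ 8.01.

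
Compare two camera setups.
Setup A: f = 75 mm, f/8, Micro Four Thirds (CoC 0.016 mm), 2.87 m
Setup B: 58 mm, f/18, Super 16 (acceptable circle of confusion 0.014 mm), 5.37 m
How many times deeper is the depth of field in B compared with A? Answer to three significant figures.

Setup A: H = 75²/(8×0.016) + 75 ≈ 44020.3 mm; DoF = Df − Dn = 3064.94 − 2698.38 ≈ 366.56 mm.
Setup B: H = 58²/(18×0.014) + 58 ≈ 13407.2 mm; DoF = Df − Dn = 8919.2 − 3841.4 ≈ 5077.8 mm.
Ratio = 5077.8 / 366.56 ≈ 13.9.

13.9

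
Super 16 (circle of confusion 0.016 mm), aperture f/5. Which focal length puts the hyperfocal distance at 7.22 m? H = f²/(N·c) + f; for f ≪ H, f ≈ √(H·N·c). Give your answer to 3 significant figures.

24.0 mm

From H = f²/(N·c) + f, with f ≪ H: f ≈ √(H·N·c) = √(7220 × 5 × 0.016) = √577.60 ≈ 24.03 mm.
The +f correction barely moves this — solving exactly, f² + N·c·f − N·c·H = 0 ⇒ f = (−N·c + √((N·c)² + 4·N·c·H))/2 = (−0.08 + √2310.4)/2 ≈ 23.993 mm, so f ≈ 24.0 mm.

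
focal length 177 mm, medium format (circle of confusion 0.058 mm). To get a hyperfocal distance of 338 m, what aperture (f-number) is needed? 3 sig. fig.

f/1.60

Rearrange H = f²/(N·c) + f for N: N = f² / ((H − f)·c).
N = 177² / ((338000 − 177) × 0.058) = 31329 / 19594 ≈ 1.60.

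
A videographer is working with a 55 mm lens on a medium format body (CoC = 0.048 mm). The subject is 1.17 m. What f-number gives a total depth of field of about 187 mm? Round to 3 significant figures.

Write h = H − f = f²/(N·c). The thin-lens limits are Dn = s·h/(h + (s−f)) and Df = s·h/(h − (s−f)), so DoF = Df − Dn = 2·s·(s−f)·h / (h² − (s−f)²).
That is a quadratic in h: DoF·h² − 2·s·(s−f)·h − DoF·(s−f)² = 0 ⇒ h = (s−f)·(s + √(s² + DoF²)) / DoF = 1115 × (1170 + √(1170² + 187²)) / 187 = 1115 × (1170 + 1184.85) / 187 ≈ 14041 mm.
Then N = f²/(c·h) = 55² / (0.048 × 14041) = 3025 / 673.97 ≈ 4.49.

f/4.49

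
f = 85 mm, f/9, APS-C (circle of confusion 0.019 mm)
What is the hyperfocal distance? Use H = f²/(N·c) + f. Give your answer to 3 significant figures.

Hyperfocal distance H = f²/(N·c) + f = 85²/(9 × 0.019) + 85 = 7225/0.171 + 85 ≈ 42336.5 mm ≈ 42.3 m.

42.3 m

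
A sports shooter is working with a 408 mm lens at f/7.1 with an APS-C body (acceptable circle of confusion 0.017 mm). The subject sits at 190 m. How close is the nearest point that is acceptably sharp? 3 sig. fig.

167 m

Hyperfocal distance H = f²/(N·c) + f = 408²/(7.1 × 0.017) + 408 = 166464/0.1207 + 408 ≈ 1379562.9 mm ≈ 1380 m.
Near limit Dn = s·(H − f)/(H + s − 2f) = 190000 × (1379562.9 − 408) / (1379562.9 + 190000 − 2 × 408) = 190000 × 1379154.9 / 1568746.9 ≈ 167037 mm ≈ 167 m.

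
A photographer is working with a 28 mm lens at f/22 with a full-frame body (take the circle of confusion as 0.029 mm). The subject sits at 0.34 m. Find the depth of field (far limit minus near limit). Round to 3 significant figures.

Hyperfocal distance H = f²/(N·c) + f = 28²/(22 × 0.029) + 28 = 784/0.638 + 28 ≈ 1256.8 mm ≈ 1.257 m.
Near limit Dn = s·(H − f)/(H + s − 2f) = 340 × (1256.8 − 28) / (1256.8 + 340 − 2 × 28) = 340 × 1228.8 / 1540.8 ≈ 271.15 mm.
Far limit Df = s·(H − f)/(H − s) = 340 × (1256.8 − 28) / (1256.8 − 340) = 340 × 1228.8 / 916.8 ≈ 455.70 mm.
Depth of field = Df − Dn = 455.70 − 271.15 ≈ 184.55 mm.

185 mm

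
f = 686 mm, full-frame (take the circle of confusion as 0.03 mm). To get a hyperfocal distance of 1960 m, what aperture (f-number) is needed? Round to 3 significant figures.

f/8.01

Rearrange H = f²/(N·c) + f for N: N = f² / ((H − f)·c).
N = 686² / ((1960000 − 686) × 0.03) = 470596 / 58779 ≈ 8.01.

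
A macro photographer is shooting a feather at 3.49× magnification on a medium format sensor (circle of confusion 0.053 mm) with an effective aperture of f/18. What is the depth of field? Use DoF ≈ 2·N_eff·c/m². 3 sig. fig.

At magnification m, DoF ≈ 2·N_eff·c/m² = 2 × 18 × 0.053 / 3.49² = 1.908 / 12.18 ≈ 0.157 mm.

0.157 mm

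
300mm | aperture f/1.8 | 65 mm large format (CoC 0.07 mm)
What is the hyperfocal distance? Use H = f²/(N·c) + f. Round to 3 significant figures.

Hyperfocal distance H = f²/(N·c) + f = 300²/(1.8 × 0.07) + 300 = 90000/0.126 + 300 ≈ 714585.7 mm ≈ 715 m.

715 m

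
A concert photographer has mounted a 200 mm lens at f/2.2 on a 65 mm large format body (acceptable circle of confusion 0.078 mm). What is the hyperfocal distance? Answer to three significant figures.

233 m

Hyperfocal distance H = f²/(N·c) + f = 200²/(2.2 × 0.078) + 200 = 40000/0.1716 + 200 ≈ 233300.2 mm ≈ 233 m.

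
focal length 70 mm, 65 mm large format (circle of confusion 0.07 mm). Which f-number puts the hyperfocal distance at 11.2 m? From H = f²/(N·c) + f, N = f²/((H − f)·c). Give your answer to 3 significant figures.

f/6.29

Rearrange H = f²/(N·c) + f for N: N = f² / ((H − f)·c).
N = 70² / ((11200 − 70) × 0.07) = 4900 / 779.1 ≈ 6.29.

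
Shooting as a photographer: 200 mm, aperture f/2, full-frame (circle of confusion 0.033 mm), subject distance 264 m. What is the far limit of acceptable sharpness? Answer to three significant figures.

Hyperfocal distance H = f²/(N·c) + f = 200²/(2 × 0.033) + 200 = 40000/0.066 + 200 ≈ 606260.6 mm ≈ 606.3 m.
Far limit Df = s·(H − f)/(H − s) = 264000 × (606260.6 − 200) / (606260.6 − 264000) = 264000 × 606060.6 / 342260.6 ≈ 467480 mm ≈ 467 m.

467 m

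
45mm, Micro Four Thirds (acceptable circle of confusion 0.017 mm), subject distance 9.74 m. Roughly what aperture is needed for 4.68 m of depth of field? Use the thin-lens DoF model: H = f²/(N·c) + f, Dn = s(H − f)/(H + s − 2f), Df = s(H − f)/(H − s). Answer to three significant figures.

f/2.80

Write h = H − f = f²/(N·c). The thin-lens limits are Dn = s·h/(h + (s−f)) and Df = s·h/(h − (s−f)), so DoF = Df − Dn = 2·s·(s−f)·h / (h² − (s−f)²).
That is a quadratic in h: DoF·h² − 2·s·(s−f)·h − DoF·(s−f)² = 0 ⇒ h = (s−f)·(s + √(s² + DoF²)) / DoF = 9695 × (9740 + √(9740² + 4680²)) / 4680 = 9695 × (9740 + 10806.0) / 4680 ≈ 42563 mm.
Then N = f²/(c·h) = 45² / (0.017 × 42563) = 2025 / 723.57 ≈ 2.80.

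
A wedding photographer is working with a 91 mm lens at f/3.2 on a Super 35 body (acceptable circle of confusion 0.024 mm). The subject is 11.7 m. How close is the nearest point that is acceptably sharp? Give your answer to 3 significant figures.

10.6 m

Hyperfocal distance H = f²/(N·c) + f = 91²/(3.2 × 0.024) + 91 = 8281/0.0768 + 91 ≈ 107916.5 mm ≈ 107.9 m.
Near limit Dn = s·(H − f)/(H + s − 2f) = 11700 × (107916.5 − 91) / (107916.5 + 11700 − 2 × 91) = 11700 × 107825.5 / 119434.5 ≈ 10563 mm ≈ 10.6 m.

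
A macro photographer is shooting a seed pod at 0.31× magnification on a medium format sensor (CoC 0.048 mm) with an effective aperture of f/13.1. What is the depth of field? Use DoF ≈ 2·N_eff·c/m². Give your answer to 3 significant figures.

13.1 mm

At magnification m, DoF ≈ 2·N_eff·c/m² = 2 × 13.1 × 0.048 / 0.31² = 1.258 / 0.0961 ≈ 13.1 mm.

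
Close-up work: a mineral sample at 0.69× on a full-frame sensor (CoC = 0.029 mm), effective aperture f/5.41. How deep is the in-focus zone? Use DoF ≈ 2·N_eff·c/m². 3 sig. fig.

0.659 mm

At magnification m, DoF ≈ 2·N_eff·c/m² = 2 × 5.41 × 0.029 / 0.69² = 0.3138 / 0.4761 ≈ 0.659 mm.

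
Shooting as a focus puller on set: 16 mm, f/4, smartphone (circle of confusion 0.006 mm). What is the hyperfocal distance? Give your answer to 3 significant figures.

Hyperfocal distance H = f²/(N·c) + f = 16²/(4 × 0.006) + 16 = 256/0.024 + 16 ≈ 10682.7 mm ≈ 10.7 m.

10.7 m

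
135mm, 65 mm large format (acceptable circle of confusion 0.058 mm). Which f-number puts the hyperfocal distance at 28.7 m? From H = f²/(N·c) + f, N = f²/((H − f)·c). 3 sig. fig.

Rearrange H = f²/(N·c) + f for N: N = f² / ((H − f)·c).
N = 135² / ((28700 − 135) × 0.058) = 18225 / 1657 ≈ 11.

f/11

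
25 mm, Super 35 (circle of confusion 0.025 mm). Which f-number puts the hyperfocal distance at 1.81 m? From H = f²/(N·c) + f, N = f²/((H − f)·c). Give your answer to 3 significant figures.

f/14

Rearrange H = f²/(N·c) + f for N: N = f² / ((H − f)·c).
N = 25² / ((1810 − 25) × 0.025) = 625 / 44.62 ≈ 14.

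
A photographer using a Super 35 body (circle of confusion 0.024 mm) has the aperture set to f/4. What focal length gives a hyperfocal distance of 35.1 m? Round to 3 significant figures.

From H = f²/(N·c) + f, with f ≪ H: f ≈ √(H·N·c) = √(35100 × 4 × 0.024) = √3369.6 ≈ 58.05 mm.
Exact: f² + N·c·f − N·c·H = 0 ⇒ f = (−N·c + √((N·c)² + 4·N·c·H))/2 = (−0.096 + √13478)/2 ≈ 58.000 mm ≈ 58.0 mm.

58.0 mm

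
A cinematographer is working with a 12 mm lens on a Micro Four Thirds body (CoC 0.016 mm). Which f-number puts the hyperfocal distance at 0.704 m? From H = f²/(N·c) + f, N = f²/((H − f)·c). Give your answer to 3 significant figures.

Rearrange H = f²/(N·c) + f for N: N = f² / ((H − f)·c).
N = 12² / ((704 − 12) × 0.016) = 144 / 11.07 ≈ 13.

f/13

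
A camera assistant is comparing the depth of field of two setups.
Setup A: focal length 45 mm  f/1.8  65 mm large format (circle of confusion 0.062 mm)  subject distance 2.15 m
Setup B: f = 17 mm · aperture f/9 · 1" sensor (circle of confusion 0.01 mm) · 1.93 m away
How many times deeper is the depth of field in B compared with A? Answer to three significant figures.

7.05

Setup A: H = 45²/(1.8×0.062) + 45 ≈ 18190.2 mm; DoF = Df − Dn = 2432.15 − 1926.51 ≈ 505.64 mm.
Setup B: H = 17²/(9×0.01) + 17 ≈ 3228.1 mm; DoF = Df − Dn = 4774.2 − 1209.5 ≈ 3564.7 mm.
Ratio = 3564.7 / 505.64 ≈ 7.05.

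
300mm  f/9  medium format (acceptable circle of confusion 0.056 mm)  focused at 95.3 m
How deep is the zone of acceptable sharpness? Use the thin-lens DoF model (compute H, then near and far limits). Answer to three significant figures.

141 m

Hyperfocal distance H = f²/(N·c) + f = 300²/(9 × 0.056) + 300 = 90000/0.504 + 300 ≈ 178871.4 mm ≈ 178.9 m.
Near limit Dn = s·(H − f)/(H + s − 2f) = 95300 × (178871.4 − 300) / (178871.4 + 95300 − 2 × 300) = 95300 × 178571.4 / 273571.4 ≈ 62206 mm.
Far limit Df = s·(H − f)/(H − s) = 95300 × (178871.4 − 300) / (178871.4 − 95300) = 95300 × 178571.4 / 83571.4 ≈ 203632 mm.
Depth of field = Df − Dn = 203632 − 62206 ≈ 141426 mm ≈ 141 m.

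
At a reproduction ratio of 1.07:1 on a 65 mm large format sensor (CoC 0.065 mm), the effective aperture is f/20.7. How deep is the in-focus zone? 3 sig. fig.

At magnification m, DoF ≈ 2·N_eff·c/m² = 2 × 20.7 × 0.065 / 1.07² = 2.691 / 1.145 ≈ 2.35 mm.

2.35 mm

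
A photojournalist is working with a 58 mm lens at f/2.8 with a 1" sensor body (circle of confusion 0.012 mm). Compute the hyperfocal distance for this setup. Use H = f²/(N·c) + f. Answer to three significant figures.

Hyperfocal distance H = f²/(N·c) + f = 58²/(2.8 × 0.012) + 58 = 3364/0.0336 + 58 ≈ 100177.0 mm ≈ 100 m.

100 m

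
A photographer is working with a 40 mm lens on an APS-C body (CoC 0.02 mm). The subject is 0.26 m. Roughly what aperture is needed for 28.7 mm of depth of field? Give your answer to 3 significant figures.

f/20

Write h = H − f = f²/(N·c). The thin-lens limits are Dn = s·h/(h + (s−f)) and Df = s·h/(h − (s−f)), so DoF = Df − Dn = 2·s·(s−f)·h / (h² − (s−f)²).
That is a quadratic in h: DoF·h² − 2·s·(s−f)·h − DoF·(s−f)² = 0 ⇒ h = (s−f)·(s + √(s² + DoF²)) / DoF = 220 × (260 + √(260² + 28.7²)) / 28.7 = 220 × (260 + 261.579) / 28.7 ≈ 3998.2 mm.
Then N = f²/(c·h) = 40² / (0.02 × 3998.2) = 1600 / 79.963 ≈ 20.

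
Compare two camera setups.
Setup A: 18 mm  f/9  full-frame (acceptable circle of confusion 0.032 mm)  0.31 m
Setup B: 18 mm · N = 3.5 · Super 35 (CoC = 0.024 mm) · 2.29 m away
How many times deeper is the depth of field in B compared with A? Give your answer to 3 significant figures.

Setup A: H = 18²/(9×0.032) + 18 ≈ 1143.0 mm; DoF = Df − Dn = 418.67 − 246.12 ≈ 172.55 mm.
Setup B: H = 18²/(3.5×0.024) + 18 ≈ 3875.1 mm; DoF = Df − Dn = 5572.3 − 1441.1 ≈ 4131.2 mm.
Ratio = 4131.2 / 172.55 ≈ 23.9.

23.9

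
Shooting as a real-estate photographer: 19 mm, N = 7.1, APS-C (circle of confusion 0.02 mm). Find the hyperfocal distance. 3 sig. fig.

2.56 m

Hyperfocal distance H = f²/(N·c) + f = 19²/(7.1 × 0.02) + 19 = 361/0.142 + 19 ≈ 2561.3 mm ≈ 2.56 m.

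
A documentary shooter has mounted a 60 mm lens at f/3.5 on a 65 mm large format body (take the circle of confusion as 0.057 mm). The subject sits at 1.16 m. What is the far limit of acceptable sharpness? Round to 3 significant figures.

Hyperfocal distance H = f²/(N·c) + f = 60²/(3.5 × 0.057) + 60 = 3600/0.1995 + 60 ≈ 18105.1 mm ≈ 18.11 m.
Far limit Df = s·(H − f)/(H − s) = 1160 × (18105.1 − 60) / (18105.1 − 1160) = 1160 × 18045.1 / 16945.1 ≈ 1235.3 mm ≈ 1.24 m.

1.24 m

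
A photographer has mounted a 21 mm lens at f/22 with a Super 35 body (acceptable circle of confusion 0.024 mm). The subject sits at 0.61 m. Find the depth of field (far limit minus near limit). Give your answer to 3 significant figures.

1.71 m

Hyperfocal distance H = f²/(N·c) + f = 21²/(22 × 0.024) + 21 = 441/0.528 + 21 ≈ 856.2 mm ≈ 0.856 m.
Near limit Dn = s·(H − f)/(H + s − 2f) = 610 × (856.2 − 21) / (856.2 + 610 − 2 × 21) = 610 × 835.2 / 1424.2 ≈ 357.7 mm.
Far limit Df = s·(H − f)/(H − s) = 610 × (856.2 − 21) / (856.2 − 610) = 610 × 835.2 / 246.2 ≈ 2069.2 mm.
Depth of field = Df − Dn = 2069.2 − 357.7 ≈ 1711.5 mm ≈ 1.71 m.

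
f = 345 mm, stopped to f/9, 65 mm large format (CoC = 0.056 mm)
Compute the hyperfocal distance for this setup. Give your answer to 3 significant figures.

237 m

Hyperfocal distance H = f²/(N·c) + f = 345²/(9 × 0.056) + 345 = 119025/0.504 + 345 ≈ 236505.7 mm ≈ 237 m.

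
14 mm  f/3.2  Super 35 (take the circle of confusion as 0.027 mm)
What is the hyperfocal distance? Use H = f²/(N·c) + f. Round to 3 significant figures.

2.28 m

Hyperfocal distance H = f²/(N·c) + f = 14²/(3.2 × 0.027) + 14 = 196/0.0864 + 14 ≈ 2282.5 mm ≈ 2.28 m.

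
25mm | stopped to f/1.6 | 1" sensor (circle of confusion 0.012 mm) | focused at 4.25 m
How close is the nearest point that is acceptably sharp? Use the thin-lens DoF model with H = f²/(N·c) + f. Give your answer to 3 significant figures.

Hyperfocal distance H = f²/(N·c) + f = 25²/(1.6 × 0.012) + 25 = 625/0.0192 + 25 ≈ 32577.1 mm ≈ 32.58 m.
Near limit Dn = s·(H − f)/(H + s − 2f) = 4250 × (32577.1 − 25) / (32577.1 + 4250 − 2 × 25) = 4250 × 32552.1 / 36777.1 ≈ 3761.8 mm ≈ 3.76 m.

3.76 m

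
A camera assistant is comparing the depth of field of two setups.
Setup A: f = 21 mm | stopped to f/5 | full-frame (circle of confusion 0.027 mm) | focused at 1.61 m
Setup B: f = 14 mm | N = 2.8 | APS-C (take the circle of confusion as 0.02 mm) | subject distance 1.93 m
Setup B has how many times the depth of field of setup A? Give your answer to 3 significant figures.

Setup A: H = 21²/(5×0.027) + 21 ≈ 3287.7 mm; DoF = Df − Dn = 3134.9 − 1083.1 ≈ 2051.8 mm.
Setup B: H = 14²/(2.8×0.02) + 14 ≈ 3514.0 mm; DoF = Df − Dn = 4264.5 − 1247.2 ≈ 3017.3 mm.
Ratio = 3017.3 / 2051.8 ≈ 1.47.

1.47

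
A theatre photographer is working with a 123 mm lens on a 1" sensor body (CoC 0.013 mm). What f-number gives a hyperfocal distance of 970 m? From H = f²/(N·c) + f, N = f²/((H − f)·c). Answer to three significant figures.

Rearrange H = f²/(N·c) + f for N: N = f² / ((H − f)·c).
N = 123² / ((970000 − 123) × 0.013) = 15129 / 12608 ≈ 1.20.

f/1.20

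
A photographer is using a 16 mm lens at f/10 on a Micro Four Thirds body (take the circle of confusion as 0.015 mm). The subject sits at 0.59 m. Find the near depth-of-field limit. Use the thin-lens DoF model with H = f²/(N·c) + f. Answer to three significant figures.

Hyperfocal distance H = f²/(N·c) + f = 16²/(10 × 0.015) + 16 = 256/0.15 + 16 ≈ 1722.7 mm ≈ 1.723 m.
Near limit Dn = s·(H − f)/(H + s − 2f) = 590 × (1722.7 − 16) / (1722.7 + 590 − 2 × 16) = 590 × 1706.7 / 2280.7 ≈ 441.51 mm.

442 mm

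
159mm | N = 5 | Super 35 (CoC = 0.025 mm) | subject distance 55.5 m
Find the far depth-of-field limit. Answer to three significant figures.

76.4 m

Hyperfocal distance H = f²/(N·c) + f = 159²/(5 × 0.025) + 159 = 25281/0.125 + 159 ≈ 202407.0 mm ≈ 202.4 m.
Far limit Df = s·(H − f)/(H − s) = 55500 × (202407.0 − 159) / (202407.0 − 55500) = 55500 × 202248.0 / 146907.0 ≈ 76407 mm ≈ 76.4 m.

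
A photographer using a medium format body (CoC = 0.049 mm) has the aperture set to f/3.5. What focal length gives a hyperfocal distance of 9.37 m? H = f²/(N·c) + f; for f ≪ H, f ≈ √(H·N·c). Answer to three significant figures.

40.0 mm

From H = f²/(N·c) + f, with f ≪ H: f ≈ √(H·N·c) = √(9370 × 3.5 × 0.049) = √1607.0 ≈ 40.09 mm.
Exact: f² + N·c·f − N·c·H = 0 ⇒ f = (−N·c + √((N·c)² + 4·N·c·H))/2 = (−0.1715 + √6427.8)/2 ≈ 40.001 mm ≈ 40.0 mm.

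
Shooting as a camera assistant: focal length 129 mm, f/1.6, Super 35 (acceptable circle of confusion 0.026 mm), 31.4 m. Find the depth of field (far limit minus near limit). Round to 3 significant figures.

4.94 m

Hyperfocal distance H = f²/(N·c) + f = 129²/(1.6 × 0.026) + 129 = 16641/0.0416 + 129 ≈ 400153.0 mm ≈ 400.2 m.
Near limit Dn = s·(H − f)/(H + s − 2f) = 31400 × (400153.0 − 129) / (400153.0 + 31400 − 2 × 129) = 31400 × 400024.0 / 431295.0 ≈ 29123.3 mm.
Far limit Df = s·(H − f)/(H − s) = 31400 × (400153.0 − 129) / (400153.0 − 31400) = 31400 × 400024.0 / 368753.0 ≈ 34062.8 mm.
Depth of field = Df − Dn = 34062.8 − 29123.3 ≈ 4939.5 mm ≈ 4.94 m.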